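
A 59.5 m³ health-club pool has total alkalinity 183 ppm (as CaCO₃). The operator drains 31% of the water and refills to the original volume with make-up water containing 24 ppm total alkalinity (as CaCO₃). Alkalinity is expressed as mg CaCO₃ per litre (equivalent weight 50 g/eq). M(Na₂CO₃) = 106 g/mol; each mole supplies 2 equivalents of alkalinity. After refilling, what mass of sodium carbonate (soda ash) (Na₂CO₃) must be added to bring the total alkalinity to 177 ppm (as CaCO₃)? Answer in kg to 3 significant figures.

Volume: 59.5 m³ = 59,500 L.
After draining 31% and refilling: 183 × 0.69 + 24 × 0.31 = 133.71 ppm.
Deficit to target: 177 − 133.71 = 43.29 mg/L.
As CaCO₃: 43.29 mg/L × 59,500 L = 2576 g; ÷ 50 g/eq ÷ 2 = 25.76 mol Na₂CO₃.
Mass: 25.76 × 106 = 2730 g.

2.73 kg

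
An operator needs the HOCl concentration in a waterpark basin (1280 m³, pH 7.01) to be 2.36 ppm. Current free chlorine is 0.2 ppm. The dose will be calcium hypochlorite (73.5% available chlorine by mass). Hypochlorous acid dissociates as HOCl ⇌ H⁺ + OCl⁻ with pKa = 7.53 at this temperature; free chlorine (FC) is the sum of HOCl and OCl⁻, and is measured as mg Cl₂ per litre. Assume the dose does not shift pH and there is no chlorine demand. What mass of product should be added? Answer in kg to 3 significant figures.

5.00 kg

Volume: 1280 m³ = 1,280,000 L.
[OCl⁻]/[HOCl] = 10^(pH − pKa) = 10^(7.01 − 7.53) = 0.302; fraction as HOCl = 1/(1 + 0.302) = 0.7681.
Free chlorine required for 2.36 ppm HOCl: 2.36 / 0.7681 = 3.073 ppm.
FC to add: 3.073 − 0.2 = 2.873 mg/L as Cl₂.
Cl₂ equivalent: 2.873 mg/L × 1,280,000 L = 3677 g.
Product at 73.5% available Cl: 3677 / 0.735 = 5003 g.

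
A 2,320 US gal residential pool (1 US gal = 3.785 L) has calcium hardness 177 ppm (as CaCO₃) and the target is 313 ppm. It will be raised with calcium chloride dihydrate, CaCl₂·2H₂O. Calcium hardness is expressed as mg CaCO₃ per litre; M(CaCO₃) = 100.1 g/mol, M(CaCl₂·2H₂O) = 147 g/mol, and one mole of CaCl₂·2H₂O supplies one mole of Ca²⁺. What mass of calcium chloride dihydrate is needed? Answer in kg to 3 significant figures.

1.75 kg

Volume: 2,320 US gal × 3.785 L/gal = 8,781 L.
Hardness to add: (313 − 177) = 136 mg/L as CaCO₃ × 8,781 L = 1194 g as CaCO₃.
Moles of Ca²⁺ (1 mol Ca²⁺ ≡ 1 mol CaCO₃): 1194 / 100.1 g/mol = 11.93 mol.
Mass of CaCl₂·2H₂O: 11.93 × 147 = 1754 g.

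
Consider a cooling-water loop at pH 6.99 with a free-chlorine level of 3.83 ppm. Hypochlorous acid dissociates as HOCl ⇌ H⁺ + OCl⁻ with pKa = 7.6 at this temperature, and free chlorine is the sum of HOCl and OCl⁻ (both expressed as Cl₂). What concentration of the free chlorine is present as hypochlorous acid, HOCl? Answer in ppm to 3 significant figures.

[OCl⁻]/[HOCl] = 10^(pH − pKa) = 10^(6.99 − 7.6) = 10^-0.61 = 0.2455.
Fraction as HOCl = 1 / (1 + 0.2455) = 0.8029.
HOCl = 0.8029 × 3.83 ppm = 3.075 ppm.

3.08 ppm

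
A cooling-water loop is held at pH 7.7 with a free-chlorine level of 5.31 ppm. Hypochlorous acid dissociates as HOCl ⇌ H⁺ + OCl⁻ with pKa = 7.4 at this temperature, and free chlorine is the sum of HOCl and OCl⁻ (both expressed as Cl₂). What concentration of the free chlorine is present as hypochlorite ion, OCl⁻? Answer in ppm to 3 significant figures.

[OCl⁻]/[HOCl] = 10^(pH − pKa) = 10^(7.7 − 7.4) = 10^0.30 = 1.995.
Fraction as HOCl = 1 / (1 + 1.995) = 0.3339.
OCl⁻ = (1 − 0.3339) × 5.31 ppm = 3.537 ppm.

3.54 ppm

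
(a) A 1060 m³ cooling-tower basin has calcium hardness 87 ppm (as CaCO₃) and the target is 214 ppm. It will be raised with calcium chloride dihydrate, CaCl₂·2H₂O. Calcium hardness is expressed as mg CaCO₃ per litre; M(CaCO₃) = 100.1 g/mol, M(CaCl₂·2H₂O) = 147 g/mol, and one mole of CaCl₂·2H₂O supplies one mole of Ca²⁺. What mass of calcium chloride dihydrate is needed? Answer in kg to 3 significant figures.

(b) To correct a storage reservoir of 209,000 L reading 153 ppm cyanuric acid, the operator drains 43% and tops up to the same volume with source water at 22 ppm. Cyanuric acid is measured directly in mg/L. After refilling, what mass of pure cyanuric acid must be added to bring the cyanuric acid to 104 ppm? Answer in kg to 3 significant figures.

(a) 198 kg; (b) 1.53 kg

(a) Volume: 1060 m³ = 1,060,000 L.
(a) Hardness to add: (214 − 87) = 127 mg/L as CaCO₃ × 1,060,000 L = 134,600 g as CaCO₃.
(a) Moles of Ca²⁺ (1 mol Ca²⁺ ≡ 1 mol CaCO₃): 134,600 / 100.1 g/mol = 1345 mol.
(a) Mass of CaCl₂·2H₂O: 1345 × 147 = 197,700 g.

(b) After draining 43% and refilling: 153 × 0.57 + 22 × 0.43 = 96.67 ppm.
(b) Deficit to target: 104 − 96.67 = 7.33 mg/L.
(b) Mass: 7.33 mg/L × 209,000 L = 1532 g cyanuric acid.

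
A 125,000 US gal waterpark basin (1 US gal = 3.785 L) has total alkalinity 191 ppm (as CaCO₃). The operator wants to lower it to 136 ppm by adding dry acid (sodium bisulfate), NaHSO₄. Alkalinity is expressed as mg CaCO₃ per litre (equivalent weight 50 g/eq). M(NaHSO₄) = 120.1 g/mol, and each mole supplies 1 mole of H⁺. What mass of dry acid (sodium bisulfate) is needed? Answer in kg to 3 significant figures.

62.5 kg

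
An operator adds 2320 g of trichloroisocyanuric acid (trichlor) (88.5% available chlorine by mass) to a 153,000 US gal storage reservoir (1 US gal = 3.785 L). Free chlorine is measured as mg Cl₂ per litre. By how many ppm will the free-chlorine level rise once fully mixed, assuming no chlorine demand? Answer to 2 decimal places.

3.55 ppm

Volume: 153,000 US gal × 3.785 L/gal = 579,105 L.
Available chlorine delivered: 2320 g × 0.885 = 2053 g as Cl₂.
Concentration rise: 2053 g / 579,105 L = 3.545 mg/L = 3.55 ppm.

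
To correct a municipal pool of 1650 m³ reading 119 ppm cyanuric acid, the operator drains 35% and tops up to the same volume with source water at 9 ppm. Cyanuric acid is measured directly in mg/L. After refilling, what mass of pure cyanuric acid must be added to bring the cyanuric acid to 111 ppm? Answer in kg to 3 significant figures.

Volume: 1650 m³ = 1,650,000 L.
After draining 35% and refilling: 119 × 0.65 + 9 × 0.35 = 80.5 ppm.
Deficit to target: 111 − 80.5 = 30.5 mg/L.
Mass: 30.5 mg/L × 1,650,000 L = 50,320 g cyanuric acid.

50.3 kg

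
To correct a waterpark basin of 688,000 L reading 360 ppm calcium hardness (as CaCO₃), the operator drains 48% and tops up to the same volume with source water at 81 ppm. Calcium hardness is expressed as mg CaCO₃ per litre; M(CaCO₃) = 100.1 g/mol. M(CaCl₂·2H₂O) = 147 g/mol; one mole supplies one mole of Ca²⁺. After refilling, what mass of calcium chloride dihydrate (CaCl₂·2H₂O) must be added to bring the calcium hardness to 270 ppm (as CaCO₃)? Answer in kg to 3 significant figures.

44.4 kg

After draining 48% and refilling: 360 × 0.52 + 81 × 0.48 = 226.08 ppm.
Deficit to target: 270 − 226.08 = 43.92 mg/L.
As CaCO₃: 43.92 mg/L × 688,000 L = 30,220 g; ÷ 100.1 = 301.9 mol Ca²⁺.
Mass: 301.9 × 147 = 44,370 g.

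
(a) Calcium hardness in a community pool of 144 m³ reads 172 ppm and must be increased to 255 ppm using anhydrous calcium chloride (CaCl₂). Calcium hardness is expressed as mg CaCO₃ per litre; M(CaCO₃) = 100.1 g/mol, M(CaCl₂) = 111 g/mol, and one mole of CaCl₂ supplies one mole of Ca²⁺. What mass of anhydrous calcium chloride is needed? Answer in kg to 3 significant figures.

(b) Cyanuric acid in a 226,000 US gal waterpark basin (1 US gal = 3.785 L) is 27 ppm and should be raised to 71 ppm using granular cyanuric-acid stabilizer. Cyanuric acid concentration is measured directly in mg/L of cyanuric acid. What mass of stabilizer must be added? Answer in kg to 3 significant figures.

(a) 13.3 kg; (b) 37.6 kg

(a) Volume: 144 m³ = 144,000 L.
(a) Hardness to add: (255 − 172) = 83 mg/L as CaCO₃ × 144,000 L = 11,950 g as CaCO₃.
(a) Moles of Ca²⁺ (1 mol Ca²⁺ ≡ 1 mol CaCO₃): 11,950 / 100.1 g/mol = 119.4 mol.
(a) Mass of CaCl₂: 119.4 × 111 = 13,250 g.

(b) Volume: 226,000 US gal × 3.785 L/gal = 855,410 L.
(b) CYA to add: (71 − 27) = 44 mg/L × 855,410 L = 37,640 g cyanuric acid.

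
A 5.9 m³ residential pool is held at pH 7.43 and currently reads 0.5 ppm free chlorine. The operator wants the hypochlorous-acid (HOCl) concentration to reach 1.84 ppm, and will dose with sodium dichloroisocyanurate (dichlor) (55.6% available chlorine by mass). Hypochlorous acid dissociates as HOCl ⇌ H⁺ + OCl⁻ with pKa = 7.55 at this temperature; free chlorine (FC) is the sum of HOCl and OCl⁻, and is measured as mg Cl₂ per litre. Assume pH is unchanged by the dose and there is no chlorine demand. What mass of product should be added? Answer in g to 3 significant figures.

Volume: 5.9 m³ = 5,900 L.
[OCl⁻]/[HOCl] = 10^(pH − pKa) = 10^(7.43 − 7.55) = 0.7586; fraction as HOCl = 1/(1 + 0.7586) = 0.5686.
Free chlorine required for 1.84 ppm HOCl: 1.84 / 0.5686 = 3.236 ppm.
FC to add: 3.236 − 0.5 = 2.736 mg/L as Cl₂.
Cl₂ equivalent: 2.736 mg/L × 5,900 L = 16.14 g.
Product at 55.6% available Cl: 16.14 / 0.556 = 29.03 g.

29.0 g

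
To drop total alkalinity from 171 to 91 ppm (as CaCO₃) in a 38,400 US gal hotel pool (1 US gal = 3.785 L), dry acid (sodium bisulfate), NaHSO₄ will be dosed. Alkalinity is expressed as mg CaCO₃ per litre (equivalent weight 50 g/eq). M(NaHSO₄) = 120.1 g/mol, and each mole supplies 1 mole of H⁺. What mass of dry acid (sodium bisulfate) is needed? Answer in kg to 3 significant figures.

27.9 kg

Volume: 38,400 US gal × 3.785 L/gal = 145,344 L.
Alkalinity to neutralize: (171 − 91) = 80 mg/L as CaCO₃ × 145,344 L = 11,630 g as CaCO₃.
Equivalents of H⁺ required: 11,630 ÷ 50 g/eq = 232.6 eq = 232.6 mol NaHSO₄.
Mass of NaHSO₄: 232.6 × 120.1 = 27,930 g.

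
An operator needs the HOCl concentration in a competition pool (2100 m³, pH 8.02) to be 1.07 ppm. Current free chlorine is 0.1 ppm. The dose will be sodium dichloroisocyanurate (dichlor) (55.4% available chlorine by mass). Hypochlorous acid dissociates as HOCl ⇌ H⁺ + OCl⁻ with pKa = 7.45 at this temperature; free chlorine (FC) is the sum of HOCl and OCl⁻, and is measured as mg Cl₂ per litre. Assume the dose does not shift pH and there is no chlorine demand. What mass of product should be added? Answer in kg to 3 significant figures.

18.7 kg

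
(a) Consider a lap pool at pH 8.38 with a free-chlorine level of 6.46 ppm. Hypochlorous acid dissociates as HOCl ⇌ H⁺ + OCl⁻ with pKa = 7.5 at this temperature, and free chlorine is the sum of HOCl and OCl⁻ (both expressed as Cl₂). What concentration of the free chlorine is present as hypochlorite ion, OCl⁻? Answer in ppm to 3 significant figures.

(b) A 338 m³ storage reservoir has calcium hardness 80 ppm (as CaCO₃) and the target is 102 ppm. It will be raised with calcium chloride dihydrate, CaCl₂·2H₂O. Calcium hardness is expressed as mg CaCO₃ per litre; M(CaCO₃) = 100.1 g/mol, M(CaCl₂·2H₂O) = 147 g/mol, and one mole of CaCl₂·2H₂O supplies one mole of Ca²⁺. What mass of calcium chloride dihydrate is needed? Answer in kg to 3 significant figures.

(a) [OCl⁻]/[HOCl] = 10^(pH − pKa) = 10^(8.38 − 7.5) = 10^0.88 = 7.586.
(a) Fraction as HOCl = 1 / (1 + 7.586) = 0.1165.
(a) OCl⁻ = (1 − 0.1165) × 6.46 ppm = 5.708 ppm.

(b) Volume: 338 m³ = 338,000 L.
(b) Hardness to add: (102 − 80) = 22 mg/L as CaCO₃ × 338,000 L = 7436 g as CaCO₃.
(b) Moles of Ca²⁺ (1 mol Ca²⁺ ≡ 1 mol CaCO₃): 7436 / 100.1 g/mol = 74.29 mol.
(b) Mass of CaCl₂·2H₂O: 74.29 × 147 = 10,920 g.

(a) 5.71 ppm; (b) 10.9 kg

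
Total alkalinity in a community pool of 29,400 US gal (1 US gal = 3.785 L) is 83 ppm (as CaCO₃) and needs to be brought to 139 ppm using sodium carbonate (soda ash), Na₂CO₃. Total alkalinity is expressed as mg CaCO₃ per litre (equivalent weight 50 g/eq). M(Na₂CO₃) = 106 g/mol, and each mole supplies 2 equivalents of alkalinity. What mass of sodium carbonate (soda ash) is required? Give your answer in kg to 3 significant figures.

6.61 kg

Volume: 29,400 US gal × 3.785 L/gal = 111,279 L.
Alkalinity to add: (139 − 83) = 56 mg/L as CaCO₃ × 111,279 L = 6232 g as CaCO₃.
Equivalents: 6232 g ÷ 50 g/eq = 124.6 eq.
Each mole of Na₂CO₃ supplies 2 eq, so 124.6 / 2 = 62.32 mol.
Mass: 62.32 mol × 106 g/mol = 6606 g.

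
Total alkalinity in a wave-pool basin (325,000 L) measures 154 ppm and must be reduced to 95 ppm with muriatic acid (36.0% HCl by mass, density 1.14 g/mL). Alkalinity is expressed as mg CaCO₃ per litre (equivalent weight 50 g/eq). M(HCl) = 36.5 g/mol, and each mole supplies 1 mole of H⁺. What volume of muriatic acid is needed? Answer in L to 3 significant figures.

34.1 L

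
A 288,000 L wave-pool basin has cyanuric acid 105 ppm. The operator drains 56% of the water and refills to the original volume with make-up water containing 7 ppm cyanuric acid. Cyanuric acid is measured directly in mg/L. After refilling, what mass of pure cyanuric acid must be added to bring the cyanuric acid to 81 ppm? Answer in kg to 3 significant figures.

8.89 kg

After draining 56% and refilling: 105 × 0.44 + 7 × 0.56 = 50.12 ppm.
Deficit to target: 81 − 50.12 = 30.88 mg/L.
Mass: 30.88 mg/L × 288,000 L = 8893 g cyanuric acid.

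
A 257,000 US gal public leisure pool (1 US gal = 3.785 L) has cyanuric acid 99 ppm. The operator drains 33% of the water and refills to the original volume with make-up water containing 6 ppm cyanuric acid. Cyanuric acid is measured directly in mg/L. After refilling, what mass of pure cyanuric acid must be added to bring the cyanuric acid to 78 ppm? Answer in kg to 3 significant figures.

9.43 kg

Volume: 257,000 US gal × 3.785 L/gal = 972,745 L.
After draining 33% and refilling: 99 × 0.67 + 6 × 0.33 = 68.31 ppm.
Deficit to target: 78 − 68.31 = 9.69 mg/L.
Mass: 9.69 mg/L × 972,745 L = 9426 g cyanuric acid.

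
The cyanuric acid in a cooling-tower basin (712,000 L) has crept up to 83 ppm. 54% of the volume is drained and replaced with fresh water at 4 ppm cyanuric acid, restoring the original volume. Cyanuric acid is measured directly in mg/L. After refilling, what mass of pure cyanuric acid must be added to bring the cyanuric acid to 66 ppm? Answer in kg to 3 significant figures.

After draining 54% and refilling: 83 × 0.46 + 4 × 0.54 = 40.34 ppm.
Deficit to target: 66 − 40.34 = 25.66 mg/L.
Mass: 25.66 mg/L × 712,000 L = 18,270 g cyanuric acid.

18.3 kg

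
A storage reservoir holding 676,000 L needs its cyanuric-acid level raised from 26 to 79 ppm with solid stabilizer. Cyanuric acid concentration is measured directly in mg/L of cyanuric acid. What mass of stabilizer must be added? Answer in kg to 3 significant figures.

35.8 kg

CYA to add: (79 − 26) = 53 mg/L × 676,000 L = 35,830 g cyanuric acid.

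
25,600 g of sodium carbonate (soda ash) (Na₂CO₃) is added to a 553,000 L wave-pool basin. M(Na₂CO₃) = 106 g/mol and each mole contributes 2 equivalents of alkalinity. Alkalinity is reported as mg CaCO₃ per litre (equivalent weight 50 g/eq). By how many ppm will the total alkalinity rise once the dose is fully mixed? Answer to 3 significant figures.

43.7 ppm

Moles of Na₂CO₃: 25,600 g ÷ 106 g/mol = 241.5 mol → 483 eq of alkalinity.
As CaCO₃: 483 eq × 50 g/eq = 24,150 g.
Rise: 24,150 g / 553,000 L × 1000 = 43.67 mg/L.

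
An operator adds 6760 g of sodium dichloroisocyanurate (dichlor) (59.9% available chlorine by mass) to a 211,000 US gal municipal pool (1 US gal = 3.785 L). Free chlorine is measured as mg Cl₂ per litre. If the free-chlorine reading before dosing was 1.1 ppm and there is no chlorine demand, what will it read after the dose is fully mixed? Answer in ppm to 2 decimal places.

Volume: 211,000 US gal × 3.785 L/gal = 798,635 L.
Available chlorine delivered: 6760 g × 0.599 = 4049 g as Cl₂.
Concentration rise: 4049 g / 798,635 L = 5.07 mg/L = 5.07 ppm.
Final FC: 1.1 + 5.07 = 6.17 ppm.

6.17 ppm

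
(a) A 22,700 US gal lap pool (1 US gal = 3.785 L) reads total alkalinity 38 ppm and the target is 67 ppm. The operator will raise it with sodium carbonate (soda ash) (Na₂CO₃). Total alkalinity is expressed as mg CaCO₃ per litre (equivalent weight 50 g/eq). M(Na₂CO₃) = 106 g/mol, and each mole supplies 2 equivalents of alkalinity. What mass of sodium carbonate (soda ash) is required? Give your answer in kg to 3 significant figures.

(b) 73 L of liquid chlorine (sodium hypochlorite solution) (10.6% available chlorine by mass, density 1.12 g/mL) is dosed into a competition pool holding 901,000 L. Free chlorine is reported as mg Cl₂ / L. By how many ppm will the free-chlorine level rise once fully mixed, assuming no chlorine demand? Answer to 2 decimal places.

(a) 2.64 kg; (b) 9.62 ppm

(a) Volume: 22,700 US gal × 3.785 L/gal = 85,920 L.
(a) Alkalinity to add: (67 − 38) = 29 mg/L as CaCO₃ × 85,920 L = 2492 g as CaCO₃.
(a) Equivalents: 2492 g ÷ 50 g/eq = 49.83 eq.
(a) Each mole of Na₂CO₃ supplies 2 eq, so 49.83 / 2 = 24.92 mol.
(a) Mass: 24.92 mol × 106 g/mol = 2641 g.

(b) Mass of solution: 73 L × 1000 mL/L × 1.12 g/mL = 81,760 g.
(b) Available chlorine delivered: 81,760 g × 0.106 = 8667 g as Cl₂.
(b) Concentration rise: 8667 g / 901,000 L = 9.619 mg/L = 9.62 ppm.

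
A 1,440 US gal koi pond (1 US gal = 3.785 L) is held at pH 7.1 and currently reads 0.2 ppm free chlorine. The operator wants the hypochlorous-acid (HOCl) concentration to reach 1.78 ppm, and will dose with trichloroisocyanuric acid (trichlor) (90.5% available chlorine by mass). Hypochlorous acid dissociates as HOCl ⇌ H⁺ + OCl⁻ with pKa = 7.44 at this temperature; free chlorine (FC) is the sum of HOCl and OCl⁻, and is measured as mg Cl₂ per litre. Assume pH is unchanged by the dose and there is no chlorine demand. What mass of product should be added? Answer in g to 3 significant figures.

14.4 g

Volume: 1,440 US gal × 3.785 L/gal = 5,450 L.
[OCl⁻]/[HOCl] = 10^(pH − pKa) = 10^(7.1 − 7.44) = 0.4571; fraction as HOCl = 1/(1 + 0.4571) = 0.6863.
Free chlorine required for 1.78 ppm HOCl: 1.78 / 0.6863 = 2.594 ppm.
FC to add: 2.594 − 0.2 = 2.394 mg/L as Cl₂.
Cl₂ equivalent: 2.394 mg/L × 5,450 L = 13.05 g.
Product at 90.5% available Cl: 13.05 / 0.905 = 14.42 g.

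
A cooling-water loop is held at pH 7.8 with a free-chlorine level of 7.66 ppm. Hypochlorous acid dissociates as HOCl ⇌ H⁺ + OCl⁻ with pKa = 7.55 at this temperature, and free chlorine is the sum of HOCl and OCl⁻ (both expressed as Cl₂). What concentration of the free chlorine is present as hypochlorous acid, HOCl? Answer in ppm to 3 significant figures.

[OCl⁻]/[HOCl] = 10^(pH − pKa) = 10^(7.8 − 7.55) = 10^0.25 = 1.778.
Fraction as HOCl = 1 / (1 + 1.778) = 0.3599.
HOCl = 0.3599 × 7.66 ppm = 2.757 ppm.

2.76 ppm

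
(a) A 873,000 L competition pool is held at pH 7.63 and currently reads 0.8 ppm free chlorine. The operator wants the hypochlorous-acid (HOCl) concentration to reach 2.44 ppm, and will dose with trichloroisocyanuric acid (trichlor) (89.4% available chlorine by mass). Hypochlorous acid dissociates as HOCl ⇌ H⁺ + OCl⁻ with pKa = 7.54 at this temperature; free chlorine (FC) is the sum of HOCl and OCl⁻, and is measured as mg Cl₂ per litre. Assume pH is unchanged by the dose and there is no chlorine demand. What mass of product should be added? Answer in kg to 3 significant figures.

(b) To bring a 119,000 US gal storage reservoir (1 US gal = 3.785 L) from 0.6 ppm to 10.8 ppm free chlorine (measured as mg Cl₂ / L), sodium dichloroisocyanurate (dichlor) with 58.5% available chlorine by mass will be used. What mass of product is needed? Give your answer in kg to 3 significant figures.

(a) 4.53 kg; (b) 7.85 kg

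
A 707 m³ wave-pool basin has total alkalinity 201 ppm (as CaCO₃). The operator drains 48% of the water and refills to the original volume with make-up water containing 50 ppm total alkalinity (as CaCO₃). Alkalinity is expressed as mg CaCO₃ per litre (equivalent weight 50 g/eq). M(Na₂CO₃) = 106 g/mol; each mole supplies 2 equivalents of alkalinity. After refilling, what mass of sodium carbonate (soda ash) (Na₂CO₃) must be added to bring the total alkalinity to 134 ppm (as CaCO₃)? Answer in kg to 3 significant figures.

Volume: 707 m³ = 707,000 L.
After draining 48% and refilling: 201 × 0.52 + 50 × 0.48 = 128.52 ppm.
Deficit to target: 134 − 128.52 = 5.48 mg/L.
As CaCO₃: 5.48 mg/L × 707,000 L = 3874 g; ÷ 50 g/eq ÷ 2 = 38.74 mol Na₂CO₃.
Mass: 38.74 × 106 = 4107 g.

4.11 kg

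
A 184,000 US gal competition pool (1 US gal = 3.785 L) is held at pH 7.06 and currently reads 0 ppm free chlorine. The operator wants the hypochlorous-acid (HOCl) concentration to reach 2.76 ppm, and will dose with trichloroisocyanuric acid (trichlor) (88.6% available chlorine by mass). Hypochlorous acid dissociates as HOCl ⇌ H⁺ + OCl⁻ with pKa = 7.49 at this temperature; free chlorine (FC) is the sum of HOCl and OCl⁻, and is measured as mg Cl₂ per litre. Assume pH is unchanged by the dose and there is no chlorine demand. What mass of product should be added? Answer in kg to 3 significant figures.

2.98 kg

Volume: 184,000 US gal × 3.785 L/gal = 696,440 L.
[OCl⁻]/[HOCl] = 10^(pH − pKa) = 10^(7.06 − 7.49) = 0.3715; fraction as HOCl = 1/(1 + 0.3715) = 0.7291.
Free chlorine required for 2.76 ppm HOCl: 2.76 / 0.7291 = 3.785 ppm.
FC to add: 3.785 − 0 = 3.785 mg/L as Cl₂.
Cl₂ equivalent: 3.785 mg/L × 696,440 L = 2636 g.
Product at 88.6% available Cl: 2636 / 0.886 = 2976 g.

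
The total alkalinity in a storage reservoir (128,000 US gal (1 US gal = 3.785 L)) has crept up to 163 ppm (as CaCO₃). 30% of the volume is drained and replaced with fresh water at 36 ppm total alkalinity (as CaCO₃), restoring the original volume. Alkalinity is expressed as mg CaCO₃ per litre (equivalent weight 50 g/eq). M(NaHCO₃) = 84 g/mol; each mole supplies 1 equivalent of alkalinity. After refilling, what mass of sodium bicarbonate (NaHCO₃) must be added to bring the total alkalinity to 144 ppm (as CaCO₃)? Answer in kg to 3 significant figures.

Volume: 128,000 US gal × 3.785 L/gal = 484,480 L.
After draining 30% and refilling: 163 × 0.70 + 36 × 0.30 = 124.9 ppm.
Deficit to target: 144 − 124.9 = 19.1 mg/L.
As CaCO₃: 19.1 mg/L × 484,480 L = 9254 g; ÷ 50 g/eq ÷ 1 = 185.1 mol NaHCO₃.
Mass: 185.1 × 84 = 15,550 g.

15.5 kg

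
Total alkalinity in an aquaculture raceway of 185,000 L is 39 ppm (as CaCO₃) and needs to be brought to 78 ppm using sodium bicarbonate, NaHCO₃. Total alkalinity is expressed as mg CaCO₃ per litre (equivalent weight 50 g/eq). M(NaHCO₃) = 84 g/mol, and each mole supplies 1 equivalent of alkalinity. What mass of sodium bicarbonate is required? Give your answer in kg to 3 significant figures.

12.1 kg

Alkalinity to add: (78 − 39) = 39 mg/L as CaCO₃ × 185,000 L = 7215 g as CaCO₃.
Equivalents: 7215 g ÷ 50 g/eq = 144.3 eq.
NaHCO₃ supplies 1 eq per mole → 144.3 mol.
Mass: 144.3 mol × 84 g/mol = 12,120 g.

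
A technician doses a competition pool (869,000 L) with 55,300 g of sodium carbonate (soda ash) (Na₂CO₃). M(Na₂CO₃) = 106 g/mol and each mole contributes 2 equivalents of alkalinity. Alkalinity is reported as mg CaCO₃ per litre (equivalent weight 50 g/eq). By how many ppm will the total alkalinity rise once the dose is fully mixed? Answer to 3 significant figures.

Moles of Na₂CO₃: 55,300 g ÷ 106 g/mol = 521.7 mol → 1043 eq of alkalinity.
As CaCO₃: 1043 eq × 50 g/eq = 52,170 g.
Rise: 52,170 g / 869,000 L × 1000 = 60.03 mg/L.

60.0 ppm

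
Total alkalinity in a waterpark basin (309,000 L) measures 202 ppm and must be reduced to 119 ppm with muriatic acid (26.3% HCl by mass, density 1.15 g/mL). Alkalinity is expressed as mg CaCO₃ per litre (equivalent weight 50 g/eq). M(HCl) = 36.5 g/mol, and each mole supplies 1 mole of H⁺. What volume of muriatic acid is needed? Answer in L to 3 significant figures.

Alkalinity to neutralize: (202 − 119) = 83 mg/L as CaCO₃ × 309,000 L = 25,650 g as CaCO₃.
Equivalents of H⁺ required: 25,650 ÷ 50 g/eq = 512.9 eq = 512.9 mol HCl.
Mass of HCl: 512.9 × 36.5 = 18,720 g.
Mass of 26.3% solution: 18,720 / 0.263 = 71,190 g.
Volume: 71,190 g ÷ 1.15 g/mL = 61,900 mL.

61.9 L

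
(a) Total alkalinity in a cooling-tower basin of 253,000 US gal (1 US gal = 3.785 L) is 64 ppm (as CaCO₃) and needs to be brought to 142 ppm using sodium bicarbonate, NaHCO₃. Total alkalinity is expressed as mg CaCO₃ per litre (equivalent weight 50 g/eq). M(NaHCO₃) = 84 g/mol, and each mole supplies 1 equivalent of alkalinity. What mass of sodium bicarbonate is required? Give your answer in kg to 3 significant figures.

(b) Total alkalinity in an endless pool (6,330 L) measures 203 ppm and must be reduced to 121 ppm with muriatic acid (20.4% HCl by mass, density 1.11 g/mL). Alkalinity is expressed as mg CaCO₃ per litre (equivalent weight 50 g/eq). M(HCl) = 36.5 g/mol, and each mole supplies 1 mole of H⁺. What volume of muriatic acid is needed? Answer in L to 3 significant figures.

(a) Volume: 253,000 US gal × 3.785 L/gal = 957,605 L.
(a) Alkalinity to add: (142 − 64) = 78 mg/L as CaCO₃ × 957,605 L = 74,690 g as CaCO₃.
(a) Equivalents: 74,690 g ÷ 50 g/eq = 1494 eq.
(a) NaHCO₃ supplies 1 eq per mole → 1494 mol.
(a) Mass: 1494 mol × 84 g/mol = 125,500 g.

(b) Alkalinity to neutralize: (203 − 121) = 82 mg/L as CaCO₃ × 6,330 L = 519.1 g as CaCO₃.
(b) Equivalents of H⁺ required: 519.1 ÷ 50 g/eq = 10.38 eq = 10.38 mol HCl.
(b) Mass of HCl: 10.38 × 36.5 = 378.9 g.
(b) Mass of 20.4% solution: 378.9 / 0.204 = 1857 g.
(b) Volume: 1857 g ÷ 1.11 g/mL = 1673 mL.

(a) 125 kg; (b) 1.67 L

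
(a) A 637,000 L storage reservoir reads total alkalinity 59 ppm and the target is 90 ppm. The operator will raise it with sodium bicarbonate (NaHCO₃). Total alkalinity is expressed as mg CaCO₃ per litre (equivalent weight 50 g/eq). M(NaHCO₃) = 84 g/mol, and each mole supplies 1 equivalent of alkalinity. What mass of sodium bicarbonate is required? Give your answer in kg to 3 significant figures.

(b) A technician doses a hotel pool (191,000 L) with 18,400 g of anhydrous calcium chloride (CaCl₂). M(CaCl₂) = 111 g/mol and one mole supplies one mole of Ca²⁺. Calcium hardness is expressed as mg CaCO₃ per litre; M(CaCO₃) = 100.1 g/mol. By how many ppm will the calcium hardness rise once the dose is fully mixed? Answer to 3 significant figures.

(a) Alkalinity to add: (90 − 59) = 31 mg/L as CaCO₃ × 637,000 L = 19,750 g as CaCO₃.
(a) Equivalents: 19,750 g ÷ 50 g/eq = 394.9 eq.
(a) NaHCO₃ supplies 1 eq per mole → 394.9 mol.
(a) Mass: 394.9 mol × 84 g/mol = 33,170 g.

(b) Moles of Ca²⁺: 18,400 g ÷ 111 g/mol = 165.8 mol.
(b) As CaCO₃: 165.8 mol × 100.1 g/mol = 16,590 g.
(b) Rise: 16,590 g / 191,000 L × 1000 = 86.88 mg/L.

(a) 33.2 kg; (b) 86.9 ppm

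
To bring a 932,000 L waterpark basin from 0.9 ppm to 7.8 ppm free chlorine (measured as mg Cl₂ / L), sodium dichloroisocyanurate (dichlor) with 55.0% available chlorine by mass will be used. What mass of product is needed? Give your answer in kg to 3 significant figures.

11.7 kg

Chlorine deficit: 7.8 − 0.9 = 6.9 ppm = 6.9 mg/L as Cl₂.
Cl₂ equivalent needed: 6.9 mg/L × 932,000 L = 6,431,000 mg = 6431 g.
Product at 55.0% available chlorine: 6431 / 0.55 = 11,690 g.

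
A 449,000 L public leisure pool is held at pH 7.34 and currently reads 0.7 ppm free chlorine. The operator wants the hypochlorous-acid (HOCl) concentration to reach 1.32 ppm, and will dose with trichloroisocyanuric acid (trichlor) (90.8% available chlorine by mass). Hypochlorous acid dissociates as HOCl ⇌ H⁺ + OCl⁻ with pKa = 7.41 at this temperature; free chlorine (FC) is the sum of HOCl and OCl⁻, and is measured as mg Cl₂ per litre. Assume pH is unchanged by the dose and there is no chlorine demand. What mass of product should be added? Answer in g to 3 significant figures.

[OCl⁻]/[HOCl] = 10^(pH − pKa) = 10^(7.34 − 7.41) = 0.8511; fraction as HOCl = 1/(1 + 0.8511) = 0.5402.
Free chlorine required for 1.32 ppm HOCl: 1.32 / 0.5402 = 2.444 ppm.
FC to add: 2.444 − 0.7 = 1.744 mg/L as Cl₂.
Cl₂ equivalent: 1.744 mg/L × 449,000 L = 782.8 g.
Product at 90.8% available Cl: 782.8 / 0.908 = 862.2 g.

862 g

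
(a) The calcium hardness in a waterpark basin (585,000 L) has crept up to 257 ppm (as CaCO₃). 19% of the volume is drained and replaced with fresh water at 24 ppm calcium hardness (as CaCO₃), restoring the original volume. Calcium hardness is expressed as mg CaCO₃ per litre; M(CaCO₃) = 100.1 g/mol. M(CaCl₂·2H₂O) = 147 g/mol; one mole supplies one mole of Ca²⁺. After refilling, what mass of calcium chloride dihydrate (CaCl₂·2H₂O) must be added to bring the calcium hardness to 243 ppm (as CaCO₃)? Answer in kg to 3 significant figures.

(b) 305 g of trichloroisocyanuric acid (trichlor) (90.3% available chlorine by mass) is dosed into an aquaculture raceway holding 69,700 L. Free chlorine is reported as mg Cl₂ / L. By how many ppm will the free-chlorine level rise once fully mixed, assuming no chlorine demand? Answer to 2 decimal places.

(a) 26.0 kg; (b) 3.95 ppm

(a) After draining 19% and refilling: 257 × 0.81 + 24 × 0.19 = 212.73 ppm.
(a) Deficit to target: 243 − 212.73 = 30.27 mg/L.
(a) As CaCO₃: 30.27 mg/L × 585,000 L = 17,710 g; ÷ 100.1 = 176.9 mol Ca²⁺.
(a) Mass: 176.9 × 147 = 26,000 g.

(b) Available chlorine delivered: 305 g × 0.903 = 275.4 g as Cl₂.
(b) Concentration rise: 275.4 g / 69,700 L = 3.951 mg/L = 3.95 ppm.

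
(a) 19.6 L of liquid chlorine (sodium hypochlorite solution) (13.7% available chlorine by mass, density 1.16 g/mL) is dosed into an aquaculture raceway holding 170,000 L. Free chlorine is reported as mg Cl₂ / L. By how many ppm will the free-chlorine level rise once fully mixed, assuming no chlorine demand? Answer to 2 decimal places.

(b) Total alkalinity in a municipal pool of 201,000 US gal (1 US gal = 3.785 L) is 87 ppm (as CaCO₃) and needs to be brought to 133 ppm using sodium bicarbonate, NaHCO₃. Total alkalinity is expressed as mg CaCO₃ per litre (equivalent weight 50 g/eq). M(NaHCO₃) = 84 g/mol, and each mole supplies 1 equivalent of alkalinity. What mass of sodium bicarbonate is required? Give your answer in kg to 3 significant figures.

(a) 18.32 ppm; (b) 58.8 kg

(a) Mass of solution: 19.6 L × 1000 mL/L × 1.16 g/mL = 22,740 g.
(a) Available chlorine delivered: 22,740 g × 0.137 = 3115 g as Cl₂.
(a) Concentration rise: 3115 g / 170,000 L = 18.32 mg/L = 18.32 ppm.

(b) Volume: 201,000 US gal × 3.785 L/gal = 760,785 L.
(b) Alkalinity to add: (133 − 87) = 46 mg/L as CaCO₃ × 760,785 L = 35,000 g as CaCO₃.
(b) Equivalents: 35,000 g ÷ 50 g/eq = 699.9 eq.
(b) NaHCO₃ supplies 1 eq per mole → 699.9 mol.
(b) Mass: 699.9 mol × 84 g/mol = 58,790 g.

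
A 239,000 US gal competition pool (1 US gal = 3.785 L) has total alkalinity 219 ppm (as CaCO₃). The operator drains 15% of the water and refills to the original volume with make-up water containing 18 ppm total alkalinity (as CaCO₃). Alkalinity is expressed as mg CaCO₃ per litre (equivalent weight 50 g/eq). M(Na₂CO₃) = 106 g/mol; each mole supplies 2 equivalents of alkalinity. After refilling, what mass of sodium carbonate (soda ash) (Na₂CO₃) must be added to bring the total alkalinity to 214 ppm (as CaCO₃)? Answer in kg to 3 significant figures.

24.1 kg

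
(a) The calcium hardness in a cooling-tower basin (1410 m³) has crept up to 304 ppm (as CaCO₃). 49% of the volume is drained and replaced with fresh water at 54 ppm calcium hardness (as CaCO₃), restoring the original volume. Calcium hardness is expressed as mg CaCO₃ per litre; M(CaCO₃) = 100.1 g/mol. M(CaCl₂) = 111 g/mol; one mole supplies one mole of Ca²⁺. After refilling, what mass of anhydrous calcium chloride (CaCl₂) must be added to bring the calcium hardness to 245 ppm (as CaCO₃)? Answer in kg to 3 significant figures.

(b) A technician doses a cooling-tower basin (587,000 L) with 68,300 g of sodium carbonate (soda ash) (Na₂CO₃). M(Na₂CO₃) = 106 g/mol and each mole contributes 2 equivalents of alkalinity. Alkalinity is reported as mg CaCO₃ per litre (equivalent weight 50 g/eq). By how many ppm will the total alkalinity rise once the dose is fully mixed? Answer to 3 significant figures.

(a) 99.3 kg; (b) 110 ppm

(a) Volume: 1410 m³ = 1,410,000 L.
(a) After draining 49% and refilling: 304 × 0.51 + 54 × 0.49 = 181.5 ppm.
(a) Deficit to target: 245 − 181.5 = 63.5 mg/L.
(a) As CaCO₃: 63.5 mg/L × 1,410,000 L = 89,540 g; ÷ 100.1 = 894.5 mol Ca²⁺.
(a) Mass: 894.5 × 111 = 99,280 g.

(b) Moles of Na₂CO₃: 68,300 g ÷ 106 g/mol = 644.3 mol → 1289 eq of alkalinity.
(b) As CaCO₃: 1289 eq × 50 g/eq = 64,430 g.
(b) Rise: 64,430 g / 587,000 L × 1000 = 109.8 mg/L.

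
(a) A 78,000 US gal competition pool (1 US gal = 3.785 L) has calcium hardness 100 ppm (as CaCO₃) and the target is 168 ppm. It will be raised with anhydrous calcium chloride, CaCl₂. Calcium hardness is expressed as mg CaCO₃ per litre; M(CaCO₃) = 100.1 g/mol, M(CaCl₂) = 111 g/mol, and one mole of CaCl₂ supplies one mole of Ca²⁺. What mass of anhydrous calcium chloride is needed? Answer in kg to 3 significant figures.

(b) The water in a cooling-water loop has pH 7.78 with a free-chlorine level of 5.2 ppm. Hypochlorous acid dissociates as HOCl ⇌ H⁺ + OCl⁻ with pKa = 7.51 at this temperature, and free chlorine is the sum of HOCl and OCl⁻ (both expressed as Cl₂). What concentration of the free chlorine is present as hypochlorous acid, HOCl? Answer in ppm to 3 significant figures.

(a) Volume: 78,000 US gal × 3.785 L/gal = 295,230 L.
(a) Hardness to add: (168 − 100) = 68 mg/L as CaCO₃ × 295,230 L = 20,080 g as CaCO₃.
(a) Moles of Ca²⁺ (1 mol Ca²⁺ ≡ 1 mol CaCO₃): 20,080 / 100.1 g/mol = 200.6 mol.
(a) Mass of CaCl₂: 200.6 × 111 = 22,260 g.

(b) [OCl⁻]/[HOCl] = 10^(pH − pKa) = 10^(7.78 − 7.51) = 10^0.27 = 1.862.
(b) Fraction as HOCl = 1 / (1 + 1.862) = 0.3494.
(b) HOCl = 0.3494 × 5.2 ppm = 1.817 ppm.

(a) 22.3 kg; (b) 1.82 ppm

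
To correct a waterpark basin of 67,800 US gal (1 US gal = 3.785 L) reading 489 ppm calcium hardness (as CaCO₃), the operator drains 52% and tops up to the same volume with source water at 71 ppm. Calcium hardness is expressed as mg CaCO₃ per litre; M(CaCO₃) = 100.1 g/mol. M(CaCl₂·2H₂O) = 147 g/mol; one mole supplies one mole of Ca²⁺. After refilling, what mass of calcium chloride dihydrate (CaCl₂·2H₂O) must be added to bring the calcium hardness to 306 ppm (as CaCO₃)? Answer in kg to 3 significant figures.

12.9 kg

Volume: 67,800 US gal × 3.785 L/gal = 256,623 L.
After draining 52% and refilling: 489 × 0.48 + 71 × 0.52 = 271.64 ppm.
Deficit to target: 306 − 271.64 = 34.36 mg/L.
As CaCO₃: 34.36 mg/L × 256,623 L = 8818 g; ÷ 100.1 = 88.09 mol Ca²⁺.
Mass: 88.09 × 147 = 12,950 g.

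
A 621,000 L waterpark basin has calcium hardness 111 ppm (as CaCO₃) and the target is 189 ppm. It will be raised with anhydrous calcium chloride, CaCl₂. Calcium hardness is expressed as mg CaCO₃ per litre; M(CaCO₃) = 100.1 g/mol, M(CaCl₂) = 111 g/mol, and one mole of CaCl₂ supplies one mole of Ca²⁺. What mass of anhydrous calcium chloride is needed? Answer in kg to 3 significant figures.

Hardness to add: (189 − 111) = 78 mg/L as CaCO₃ × 621,000 L = 48,440 g as CaCO₃.
Moles of Ca²⁺ (1 mol Ca²⁺ ≡ 1 mol CaCO₃): 48,440 / 100.1 g/mol = 483.9 mol.
Mass of CaCl₂: 483.9 × 111 = 53,710 g.

53.7 kg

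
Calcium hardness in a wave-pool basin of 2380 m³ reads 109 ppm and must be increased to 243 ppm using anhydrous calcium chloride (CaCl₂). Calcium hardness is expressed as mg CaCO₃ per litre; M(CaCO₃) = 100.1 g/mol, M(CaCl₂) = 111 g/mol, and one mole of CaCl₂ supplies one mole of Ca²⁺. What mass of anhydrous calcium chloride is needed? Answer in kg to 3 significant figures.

Volume: 2380 m³ = 2,380,000 L.
Hardness to add: (243 − 109) = 134 mg/L as CaCO₃ × 2,380,000 L = 318,900 g as CaCO₃.
Moles of Ca²⁺ (1 mol Ca²⁺ ≡ 1 mol CaCO₃): 318,900 / 100.1 g/mol = 3186 mol.
Mass of CaCl₂: 3186 × 111 = 353,600 g.

354 kg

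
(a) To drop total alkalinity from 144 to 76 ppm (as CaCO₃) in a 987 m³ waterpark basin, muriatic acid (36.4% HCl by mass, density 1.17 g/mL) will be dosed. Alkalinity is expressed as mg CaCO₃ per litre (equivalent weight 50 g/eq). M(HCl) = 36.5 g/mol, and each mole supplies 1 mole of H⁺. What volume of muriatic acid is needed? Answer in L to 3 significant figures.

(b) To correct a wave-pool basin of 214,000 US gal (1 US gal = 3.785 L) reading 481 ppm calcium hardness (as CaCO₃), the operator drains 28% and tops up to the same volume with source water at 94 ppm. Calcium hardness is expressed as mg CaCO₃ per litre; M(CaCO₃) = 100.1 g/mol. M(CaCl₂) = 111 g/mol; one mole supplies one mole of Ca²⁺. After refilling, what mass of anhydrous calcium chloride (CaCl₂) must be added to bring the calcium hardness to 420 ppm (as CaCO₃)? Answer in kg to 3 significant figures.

(a) 115 L; (b) 42.5 kg

(a) Volume: 987 m³ = 987,000 L.
(a) Alkalinity to neutralize: (144 − 76) = 68 mg/L as CaCO₃ × 987,000 L = 67,120 g as CaCO₃.
(a) Equivalents of H⁺ required: 67,120 ÷ 50 g/eq = 1342 eq = 1342 mol HCl.
(a) Mass of HCl: 1342 × 36.5 = 48,990 g.
(a) Mass of 36.4% solution: 48,990 / 0.364 = 134,600 g.
(a) Volume: 134,600 g ÷ 1.17 g/mL = 115,000 mL.

(b) Volume: 214,000 US gal × 3.785 L/gal = 809,990 L.
(b) After draining 28% and refilling: 481 × 0.72 + 94 × 0.28 = 372.64 ppm.
(b) Deficit to target: 420 − 372.64 = 47.36 mg/L.
(b) As CaCO₃: 47.36 mg/L × 809,990 L = 38,360 g; ÷ 100.1 = 383.2 mol Ca²⁺.
(b) Mass: 383.2 × 111 = 42,540 g.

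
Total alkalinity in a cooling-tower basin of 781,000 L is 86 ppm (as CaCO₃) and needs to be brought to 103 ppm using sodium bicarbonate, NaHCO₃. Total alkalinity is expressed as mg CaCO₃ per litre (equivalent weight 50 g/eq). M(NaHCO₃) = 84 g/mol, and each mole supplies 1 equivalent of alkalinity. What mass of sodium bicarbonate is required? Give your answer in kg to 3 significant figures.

22.3 kg

Alkalinity to add: (103 − 86) = 17 mg/L as CaCO₃ × 781,000 L = 13,280 g as CaCO₃.
Equivalents: 13,280 g ÷ 50 g/eq = 265.5 eq.
NaHCO₃ supplies 1 eq per mole → 265.5 mol.
Mass: 265.5 mol × 84 g/mol = 22,310 g.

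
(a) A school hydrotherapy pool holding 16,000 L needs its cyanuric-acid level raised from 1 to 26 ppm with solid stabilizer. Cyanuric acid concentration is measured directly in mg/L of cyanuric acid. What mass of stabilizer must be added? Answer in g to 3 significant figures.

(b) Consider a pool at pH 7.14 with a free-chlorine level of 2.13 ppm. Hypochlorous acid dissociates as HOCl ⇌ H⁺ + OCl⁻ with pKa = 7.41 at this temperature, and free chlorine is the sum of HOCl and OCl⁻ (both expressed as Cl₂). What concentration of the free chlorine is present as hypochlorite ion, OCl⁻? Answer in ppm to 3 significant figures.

(a) CYA to add: (26 − 1) = 25 mg/L × 16,000 L = 400 g cyanuric acid.

(b) [OCl⁻]/[HOCl] = 10^(pH − pKa) = 10^(7.14 − 7.41) = 10^-0.27 = 0.537.
(b) Fraction as HOCl = 1 / (1 + 0.537) = 0.6506.
(b) OCl⁻ = (1 − 0.6506) × 2.13 ppm = 0.7442 ppm.

(a) 400 g; (b) 0.744 ppm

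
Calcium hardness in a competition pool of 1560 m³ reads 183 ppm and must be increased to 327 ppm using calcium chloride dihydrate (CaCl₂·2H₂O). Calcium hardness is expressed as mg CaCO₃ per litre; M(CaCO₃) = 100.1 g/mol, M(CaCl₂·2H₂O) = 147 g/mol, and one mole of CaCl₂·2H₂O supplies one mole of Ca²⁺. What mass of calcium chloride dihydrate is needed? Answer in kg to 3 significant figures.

Volume: 1560 m³ = 1,560,000 L.
Hardness to add: (327 − 183) = 144 mg/L as CaCO₃ × 1,560,000 L = 224,600 g as CaCO₃.
Moles of Ca²⁺ (1 mol Ca²⁺ ≡ 1 mol CaCO₃): 224,600 / 100.1 g/mol = 2244 mol.
Mass of CaCl₂·2H₂O: 2244 × 147 = 329,900 g.

330 kg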